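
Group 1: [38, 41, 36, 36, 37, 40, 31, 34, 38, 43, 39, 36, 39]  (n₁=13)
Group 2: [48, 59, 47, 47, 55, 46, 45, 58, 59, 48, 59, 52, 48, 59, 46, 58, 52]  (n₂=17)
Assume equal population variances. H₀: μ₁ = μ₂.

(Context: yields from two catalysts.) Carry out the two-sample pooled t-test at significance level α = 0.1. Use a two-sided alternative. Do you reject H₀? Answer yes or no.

reject H₀: yes

x̄₁=37.538, s₁=3.099, n₁=13
x̄₂=52.118, s₂=5.566, n₂=17
s_p² = [12·3.099² + 16·5.566²]/28 = 21.8213
SE = √(s_p²·(1/13+1/17)) = 1.7211
t = (37.538−52.118)/1.7211 = -8.4709
df = 28
p-value (two-sided) = 0.00000
At α=0.1: p < α → reject H₀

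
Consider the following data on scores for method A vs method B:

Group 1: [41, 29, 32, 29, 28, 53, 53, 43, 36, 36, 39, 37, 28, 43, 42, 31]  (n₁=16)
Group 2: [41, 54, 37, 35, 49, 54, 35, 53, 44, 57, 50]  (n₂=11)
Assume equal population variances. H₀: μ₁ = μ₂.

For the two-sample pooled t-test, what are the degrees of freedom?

degrees of freedom = 25

df = n₁ + n₂ − 2 = 16 + 11 − 2 = 25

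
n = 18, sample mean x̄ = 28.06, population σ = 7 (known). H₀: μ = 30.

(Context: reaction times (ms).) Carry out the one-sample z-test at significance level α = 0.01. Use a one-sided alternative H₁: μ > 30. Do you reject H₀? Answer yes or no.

SE = σ/√n = 7/√18 = 1.6499
z = (x̄−μ₀)/SE = (28.06−30)/1.6499 = -1.1758
p-value (one-sided, H₁ greater) = 0.88017
At α=0.01: p ≥ α → fail to reject H₀

reject H₀: no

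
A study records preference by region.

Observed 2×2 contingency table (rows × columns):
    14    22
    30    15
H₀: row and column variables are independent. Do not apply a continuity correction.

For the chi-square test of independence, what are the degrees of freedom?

degrees of freedom = 1

df = (r−1)(c−1) = (2−1)·(2−1) = 1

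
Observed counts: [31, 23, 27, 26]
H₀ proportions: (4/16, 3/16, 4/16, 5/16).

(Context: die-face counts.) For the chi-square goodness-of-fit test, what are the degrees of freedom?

degrees of freedom = 3

df = k − 1 = 4 − 1 = 3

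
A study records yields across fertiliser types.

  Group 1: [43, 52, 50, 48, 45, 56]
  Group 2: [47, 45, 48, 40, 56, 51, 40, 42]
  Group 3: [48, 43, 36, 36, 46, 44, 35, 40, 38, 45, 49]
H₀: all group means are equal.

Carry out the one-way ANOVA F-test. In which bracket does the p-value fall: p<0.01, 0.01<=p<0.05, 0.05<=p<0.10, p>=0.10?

p-value bracket: 0.01<=p<0.05

Group means [49.00, 46.12, 41.82], grand mean 44.920
SSB = Σnᵢ(x̄ᵢ−x̄)² = 217.329; SSW = ΣΣ(x−x̄ᵢ)² = 586.511
MSB = 217.329/2 = 108.6643; MSW = 586.511/22 = 26.6596
F = MSB/MSW = 4.0760
df = (2, 22)
p-value (upper-tail) = 0.03120
→ bracket: 0.01<=p<0.05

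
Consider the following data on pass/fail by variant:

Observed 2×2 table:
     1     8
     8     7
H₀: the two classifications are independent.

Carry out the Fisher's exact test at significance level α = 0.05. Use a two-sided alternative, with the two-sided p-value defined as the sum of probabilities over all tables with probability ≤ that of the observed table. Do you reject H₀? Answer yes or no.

Margins: r₁=9, r₂=15, c₁=9, c₂=15, n=24
p_obs = C(9,1)·C(15,8)/C(24,9); sum pmf over tables with pmf ≤ p_obs
p-value (two-sided) = 0.08035
At α=0.05: p ≥ α → fail to reject H₀

reject H₀: no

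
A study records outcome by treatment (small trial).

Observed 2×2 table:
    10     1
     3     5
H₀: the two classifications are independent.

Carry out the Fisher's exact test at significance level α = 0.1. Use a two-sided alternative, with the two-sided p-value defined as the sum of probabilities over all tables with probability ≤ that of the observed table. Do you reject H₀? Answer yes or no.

reject H₀: yes

Margins: r₁=11, r₂=8, c₁=13, c₂=6, n=19
p_obs = C(11,10)·C(8,3)/C(19,13); sum pmf over tables with pmf ≤ p_obs
p-value (two-sided) = 0.04076
At α=0.1: p < α → reject H₀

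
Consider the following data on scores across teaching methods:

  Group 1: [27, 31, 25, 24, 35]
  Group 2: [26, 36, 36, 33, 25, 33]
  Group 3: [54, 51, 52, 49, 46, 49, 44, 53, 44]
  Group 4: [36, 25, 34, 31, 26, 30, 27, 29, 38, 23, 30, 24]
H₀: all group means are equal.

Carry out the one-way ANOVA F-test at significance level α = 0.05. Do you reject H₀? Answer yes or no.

reject H₀: yes

Group means [28.40, 31.50, 49.11, 29.42], grand mean 35.188
SSB = Σnᵢ(x̄ᵢ−x̄)² = 2456.369; SSW = ΣΣ(x−x̄ᵢ)² = 562.506
MSB = 2456.369/3 = 818.7898; MSW = 562.506/28 = 20.0895
F = MSB/MSW = 40.7571
df = (3, 28)
p-value (upper-tail) = 0.00000
At α=0.05: p < α → reject H₀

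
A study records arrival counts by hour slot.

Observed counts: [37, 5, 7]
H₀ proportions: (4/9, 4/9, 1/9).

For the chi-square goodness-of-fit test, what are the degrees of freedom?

degrees of freedom = 2

df = k − 1 = 3 − 1 = 2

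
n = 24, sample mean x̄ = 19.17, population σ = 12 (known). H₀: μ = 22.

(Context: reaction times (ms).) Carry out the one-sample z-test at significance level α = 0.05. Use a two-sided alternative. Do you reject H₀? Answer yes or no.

reject H₀: no

SE = σ/√n = 12/√24 = 2.4495
z = (x̄−μ₀)/SE = (19.17−22)/2.4495 = -1.1553
p-value (two-sided) = 0.24795
At α=0.05: p ≥ α → fail to reject H₀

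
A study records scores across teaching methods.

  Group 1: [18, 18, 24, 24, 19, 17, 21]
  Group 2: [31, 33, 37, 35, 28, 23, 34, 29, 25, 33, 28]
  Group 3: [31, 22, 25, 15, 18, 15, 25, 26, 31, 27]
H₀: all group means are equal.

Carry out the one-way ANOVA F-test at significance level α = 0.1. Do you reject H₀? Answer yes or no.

Group means [20.14, 30.55, 23.50], grand mean 25.429
SSB = Σnᵢ(x̄ᵢ−x̄)² = 520.773; SSW = ΣΣ(x−x̄ᵢ)² = 552.084
MSB = 520.773/2 = 260.3864; MSW = 552.084/25 = 22.0834
F = MSB/MSW = 11.7911
df = (2, 25)
p-value (upper-tail) = 0.00025
At α=0.1: p < α → reject H₀

reject H₀: yes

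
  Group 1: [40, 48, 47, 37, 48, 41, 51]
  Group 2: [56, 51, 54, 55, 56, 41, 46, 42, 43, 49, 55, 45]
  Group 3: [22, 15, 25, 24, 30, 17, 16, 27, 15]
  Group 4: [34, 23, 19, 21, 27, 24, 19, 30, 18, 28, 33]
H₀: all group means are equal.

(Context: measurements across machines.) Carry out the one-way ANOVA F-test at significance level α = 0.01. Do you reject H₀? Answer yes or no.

Group means [44.57, 49.42, 21.22, 25.09], grand mean 35.179
SSB = Σnᵢ(x̄ᵢ−x̄)² = 5922.648; SSW = ΣΣ(x−x̄ᵢ)² = 1113.096
MSB = 5922.648/3 = 1974.2160; MSW = 1113.096/35 = 31.8027
F = MSB/MSW = 62.0769
df = (3, 35)
p-value (upper-tail) = 0.00000
At α=0.01: p < α → reject H₀

reject H₀: yes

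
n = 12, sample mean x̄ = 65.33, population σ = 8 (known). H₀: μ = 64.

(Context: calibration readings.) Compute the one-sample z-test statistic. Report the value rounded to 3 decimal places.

test statistic = 0.576

SE = σ/√n = 8/√12 = 2.3094
z = (x̄−μ₀)/SE = (65.33−64)/2.3094 = 0.5759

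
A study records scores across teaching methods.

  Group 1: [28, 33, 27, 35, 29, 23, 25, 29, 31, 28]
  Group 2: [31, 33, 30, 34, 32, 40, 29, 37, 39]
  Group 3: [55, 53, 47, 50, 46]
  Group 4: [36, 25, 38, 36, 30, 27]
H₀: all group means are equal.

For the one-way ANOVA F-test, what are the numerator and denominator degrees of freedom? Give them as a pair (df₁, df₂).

k = 4 groups, N = 30 total
df = (k−1, N−k) = (4−1, 30−4) = (3, 26)

degrees of freedom = [3, 26]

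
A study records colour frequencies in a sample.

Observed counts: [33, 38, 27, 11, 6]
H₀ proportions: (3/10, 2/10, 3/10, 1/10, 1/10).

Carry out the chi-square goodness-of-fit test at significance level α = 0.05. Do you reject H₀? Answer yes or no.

n = 115; E_i = n·p_i = [34.50, 23.00, 34.50, 11.50, 11.50]
χ² = (33−34.50)²/34.50 + (38−23.00)²/23.00 + (27−34.50)²/34.50 + (11−11.50)²/11.50 + (6−11.50)²/11.50 = 14.1304
df = 4
p-value (upper-tail) = 0.00689
At α=0.05: p < α → reject H₀

reject H₀: yes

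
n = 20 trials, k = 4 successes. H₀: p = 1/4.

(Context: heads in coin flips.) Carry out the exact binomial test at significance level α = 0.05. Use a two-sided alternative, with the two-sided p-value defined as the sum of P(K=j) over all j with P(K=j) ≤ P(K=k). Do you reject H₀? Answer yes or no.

Exact binomial: n=20, k=4, p₀=1/4=0.2500
P(X=j) = C(n,j)·p₀^j·(1−p₀)^(n−j); p = Σ P(X=j) over j with P(X=j) ≤ P(X=4)
p-value (two-sided) = 0.79767
At α=0.05: p ≥ α → fail to reject H₀

reject H₀: no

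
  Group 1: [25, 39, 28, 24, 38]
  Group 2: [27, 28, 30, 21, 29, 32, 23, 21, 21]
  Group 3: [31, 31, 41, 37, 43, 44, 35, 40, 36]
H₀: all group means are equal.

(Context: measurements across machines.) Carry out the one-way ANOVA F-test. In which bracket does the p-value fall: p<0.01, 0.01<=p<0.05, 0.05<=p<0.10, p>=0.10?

p-value bracket: p<0.01

Group means [30.80, 25.78, 37.56], grand mean 31.478
SSB = Σnᵢ(x̄ᵢ−x̄)² = 627.161; SSW = ΣΣ(x−x̄ᵢ)² = 540.578
MSB = 627.161/2 = 313.5807; MSW = 540.578/20 = 27.0289
F = MSB/MSW = 11.6017
df = (2, 20)
p-value (upper-tail) = 0.00045
→ bracket: p<0.01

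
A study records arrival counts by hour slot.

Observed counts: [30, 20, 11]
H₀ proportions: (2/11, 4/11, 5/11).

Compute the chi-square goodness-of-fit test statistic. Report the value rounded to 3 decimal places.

n = 61; E_i = n·p_i = [11.09, 22.18, 27.73]
χ² = (30−11.09)²/11.09 + (20−22.18)²/22.18 + (11−27.73)²/27.73 = 42.5443
df = 2

test statistic = 42.544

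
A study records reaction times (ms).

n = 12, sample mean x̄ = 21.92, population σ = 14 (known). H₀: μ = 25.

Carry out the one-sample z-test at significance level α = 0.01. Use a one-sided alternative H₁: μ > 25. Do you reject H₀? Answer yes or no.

SE = σ/√n = 14/√12 = 4.0415
z = (x̄−μ₀)/SE = (21.92−25)/4.0415 = -0.7621
p-value (one-sided, H₁ greater) = 0.77700
At α=0.01: p ≥ α → fail to reject H₀

reject H₀: no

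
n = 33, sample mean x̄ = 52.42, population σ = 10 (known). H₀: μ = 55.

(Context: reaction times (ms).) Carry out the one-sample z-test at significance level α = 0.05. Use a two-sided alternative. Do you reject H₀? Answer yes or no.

reject H₀: no

SE = σ/√n = 10/√33 = 1.7408
z = (x̄−μ₀)/SE = (52.42−55)/1.7408 = -1.4821
p-value (two-sided) = 0.13831
At α=0.05: p ≥ α → fail to reject H₀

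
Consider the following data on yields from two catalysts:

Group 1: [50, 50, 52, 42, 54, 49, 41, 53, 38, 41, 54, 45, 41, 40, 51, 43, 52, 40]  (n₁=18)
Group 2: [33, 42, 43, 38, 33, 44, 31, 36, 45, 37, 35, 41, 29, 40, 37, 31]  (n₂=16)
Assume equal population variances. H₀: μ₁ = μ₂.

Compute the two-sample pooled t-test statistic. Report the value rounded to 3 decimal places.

x̄₁=46.444, s₁=5.680, n₁=18
x̄₂=37.188, s₂=4.983, n₂=16
s_p² = [17·5.680² + 15·4.983²]/32 = 28.7776
SE = √(s_p²·(1/18+1/16)) = 1.8432
t = (46.444−37.188)/1.8432 = 5.0222
df = 32

test statistic = 5.022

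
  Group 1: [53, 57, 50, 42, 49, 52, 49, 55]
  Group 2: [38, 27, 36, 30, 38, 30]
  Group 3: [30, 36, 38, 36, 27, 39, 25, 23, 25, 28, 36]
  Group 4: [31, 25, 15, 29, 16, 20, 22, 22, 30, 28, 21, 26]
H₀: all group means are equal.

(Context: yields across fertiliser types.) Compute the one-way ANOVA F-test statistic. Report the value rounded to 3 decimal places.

Group means [50.88, 33.17, 31.18, 23.75], grand mean 33.351
SSB = Σnᵢ(x̄ᵢ−x̄)² = 3614.838; SSW = ΣΣ(x−x̄ᵢ)² = 917.595
MSB = 3614.838/3 = 1204.9459; MSW = 917.595/33 = 27.8059
F = MSB/MSW = 43.3342
df = (3, 33)

test statistic = 43.334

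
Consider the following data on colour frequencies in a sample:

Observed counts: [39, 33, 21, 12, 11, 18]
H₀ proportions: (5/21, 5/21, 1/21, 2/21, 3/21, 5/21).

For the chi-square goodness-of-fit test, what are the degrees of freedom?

df = k − 1 = 6 − 1 = 5

degrees of freedom = 5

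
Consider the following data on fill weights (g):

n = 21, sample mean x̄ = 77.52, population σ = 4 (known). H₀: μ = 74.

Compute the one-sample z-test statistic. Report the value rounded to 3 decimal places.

SE = σ/√n = 4/√21 = 0.8729
z = (x̄−μ₀)/SE = (77.52−74)/0.8729 = 4.0327

test statistic = 4.033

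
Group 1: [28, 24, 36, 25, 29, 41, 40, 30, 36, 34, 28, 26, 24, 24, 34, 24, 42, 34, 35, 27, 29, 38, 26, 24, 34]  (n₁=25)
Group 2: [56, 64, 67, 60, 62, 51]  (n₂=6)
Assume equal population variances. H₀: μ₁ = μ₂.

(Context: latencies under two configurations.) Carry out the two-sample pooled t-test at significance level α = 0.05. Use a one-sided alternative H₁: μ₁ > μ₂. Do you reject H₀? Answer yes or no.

reject H₀: no

x̄₁=30.880, s₁=5.869, n₁=25
x̄₂=60.000, s₂=5.762, n₂=6
s_p² = [24·5.869² + 5·5.762²]/29 = 34.2290
SE = √(s_p²·(1/25+1/6)) = 2.6597
t = (30.880−60.000)/2.6597 = -10.9486
df = 29
p-value (one-sided, H₁ greater) = 1.00000
At α=0.05: p ≥ α → fail to reject H₀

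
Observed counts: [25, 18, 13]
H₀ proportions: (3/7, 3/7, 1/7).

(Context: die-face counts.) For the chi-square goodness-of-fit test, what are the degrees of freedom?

degrees of freedom = 2

df = k − 1 = 3 − 1 = 2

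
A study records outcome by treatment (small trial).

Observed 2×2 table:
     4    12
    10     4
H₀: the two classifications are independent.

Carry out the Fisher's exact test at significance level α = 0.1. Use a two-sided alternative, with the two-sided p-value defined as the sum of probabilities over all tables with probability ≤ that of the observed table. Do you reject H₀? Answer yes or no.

reject H₀: yes

Margins: r₁=16, r₂=14, c₁=14, c₂=16, n=30
p_obs = C(16,4)·C(14,10)/C(30,14); sum pmf over tables with pmf ≤ p_obs
p-value (two-sided) = 0.02613
At α=0.1: p < α → reject H₀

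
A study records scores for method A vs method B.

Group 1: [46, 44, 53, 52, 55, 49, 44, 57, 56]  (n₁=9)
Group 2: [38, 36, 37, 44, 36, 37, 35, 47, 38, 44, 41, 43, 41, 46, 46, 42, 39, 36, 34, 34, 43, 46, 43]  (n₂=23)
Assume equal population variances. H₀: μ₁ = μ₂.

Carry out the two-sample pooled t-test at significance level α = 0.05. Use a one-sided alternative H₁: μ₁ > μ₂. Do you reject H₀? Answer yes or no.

reject H₀: yes

x̄₁=50.667, s₁=5.099, n₁=9
x̄₂=40.261, s₂=4.223, n₂=23
s_p² = [8·5.099² + 22·4.223²]/30 = 20.0145
SE = √(s_p²·(1/9+1/23)) = 1.7590
t = (50.667−40.261)/1.7590 = 5.9158
df = 30
p-value (one-sided, H₁ greater) = 0.00000
At α=0.05: p < α → reject H₀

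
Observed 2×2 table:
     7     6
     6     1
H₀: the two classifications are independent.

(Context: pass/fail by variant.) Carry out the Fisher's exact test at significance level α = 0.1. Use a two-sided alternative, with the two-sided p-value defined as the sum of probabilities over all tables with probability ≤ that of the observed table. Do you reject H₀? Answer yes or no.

Margins: r₁=13, r₂=7, c₁=13, c₂=7, n=20
p_obs = C(13,7)·C(7,6)/C(20,13); sum pmf over tables with pmf ≤ p_obs
p-value (two-sided) = 0.32853
At α=0.1: p ≥ α → fail to reject H₀

reject H₀: no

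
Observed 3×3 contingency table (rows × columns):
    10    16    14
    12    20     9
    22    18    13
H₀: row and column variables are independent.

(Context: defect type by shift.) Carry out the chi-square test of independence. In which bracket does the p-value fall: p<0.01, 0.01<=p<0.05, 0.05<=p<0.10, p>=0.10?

p-value bracket: p>=0.10

Row totals [40, 41, 53], col totals [44, 54, 36], n=134
χ² = (10−13.13)²/13.13 + (16−16.12)²/16.12 + (14−10.75)²/10.75 + (12−13.46)²/13.46 + (20−16.52)²/16.52 + (9−11.01)²/11.01 + (22−17.40)²/17.40 + (18−21.36)²/21.36 + (13−14.24)²/14.24 = 4.8436
df = 4
p-value (upper-tail) = 0.30373
→ bracket: p>=0.10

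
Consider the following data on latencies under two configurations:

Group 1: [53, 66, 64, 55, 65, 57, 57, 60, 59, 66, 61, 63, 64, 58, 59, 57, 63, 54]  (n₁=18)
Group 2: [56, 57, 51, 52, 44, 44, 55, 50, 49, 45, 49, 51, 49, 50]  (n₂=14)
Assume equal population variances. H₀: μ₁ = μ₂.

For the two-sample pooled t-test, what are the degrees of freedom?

df = n₁ + n₂ − 2 = 18 + 14 − 2 = 30

degrees of freedom = 30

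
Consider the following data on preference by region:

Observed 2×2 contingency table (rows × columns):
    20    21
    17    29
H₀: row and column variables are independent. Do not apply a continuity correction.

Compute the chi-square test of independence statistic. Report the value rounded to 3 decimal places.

test statistic = 1.240

Row totals [41, 46], col totals [37, 50], n=87
χ² = (20−17.44)²/17.44 + (21−23.56)²/23.56 + (17−19.56)²/19.56 + (29−26.44)²/26.44 = 1.2400
df = 1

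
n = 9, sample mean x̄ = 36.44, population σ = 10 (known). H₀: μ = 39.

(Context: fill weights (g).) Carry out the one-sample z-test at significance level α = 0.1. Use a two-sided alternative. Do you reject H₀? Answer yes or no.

reject H₀: no

SE = σ/√n = 10/√9 = 3.3333
z = (x̄−μ₀)/SE = (36.44−39)/3.3333 = -0.7680
p-value (two-sided) = 0.44249
At α=0.1: p ≥ α → fail to reject H₀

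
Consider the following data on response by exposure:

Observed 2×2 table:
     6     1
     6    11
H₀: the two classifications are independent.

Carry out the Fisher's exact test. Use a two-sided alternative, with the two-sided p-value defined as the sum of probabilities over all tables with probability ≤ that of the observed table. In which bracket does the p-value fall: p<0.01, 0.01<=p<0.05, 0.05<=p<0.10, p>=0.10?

p-value bracket: 0.05<=p<0.10

Margins: r₁=7, r₂=17, c₁=12, c₂=12, n=24
p_obs = C(7,6)·C(17,6)/C(24,12); sum pmf over tables with pmf ≤ p_obs
p-value (two-sided) = 0.06865
→ bracket: 0.05<=p<0.10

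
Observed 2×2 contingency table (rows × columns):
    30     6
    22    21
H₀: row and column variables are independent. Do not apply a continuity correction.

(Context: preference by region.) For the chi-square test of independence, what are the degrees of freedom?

degrees of freedom = 1

df = (r−1)(c−1) = (2−1)·(2−1) = 1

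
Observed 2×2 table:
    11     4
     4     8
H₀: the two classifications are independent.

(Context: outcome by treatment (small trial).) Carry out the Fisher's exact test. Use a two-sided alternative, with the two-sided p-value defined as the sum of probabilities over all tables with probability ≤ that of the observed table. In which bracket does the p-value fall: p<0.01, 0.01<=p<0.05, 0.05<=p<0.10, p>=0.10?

Margins: r₁=15, r₂=12, c₁=15, c₂=12, n=27
p_obs = C(15,11)·C(12,4)/C(27,15); sum pmf over tables with pmf ≤ p_obs
p-value (two-sided) = 0.05740
→ bracket: 0.05<=p<0.10

p-value bracket: 0.05<=p<0.10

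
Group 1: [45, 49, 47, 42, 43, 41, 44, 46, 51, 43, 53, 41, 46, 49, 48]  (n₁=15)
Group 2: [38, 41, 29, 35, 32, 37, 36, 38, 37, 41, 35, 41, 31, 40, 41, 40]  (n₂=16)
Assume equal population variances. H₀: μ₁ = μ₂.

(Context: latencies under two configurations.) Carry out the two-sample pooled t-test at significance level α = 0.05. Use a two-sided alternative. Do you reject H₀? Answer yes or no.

x̄₁=45.867, s₁=3.642, n₁=15
x̄₂=37.000, s₂=3.812, n₂=16
s_p² = [14·3.642² + 15·3.812²]/29 = 13.9218
SE = √(s_p²·(1/15+1/16)) = 1.3410
t = (45.867−37.000)/1.3410 = 6.6121
df = 29
p-value (two-sided) = 0.00000
At α=0.05: p < α → reject H₀

reject H₀: yes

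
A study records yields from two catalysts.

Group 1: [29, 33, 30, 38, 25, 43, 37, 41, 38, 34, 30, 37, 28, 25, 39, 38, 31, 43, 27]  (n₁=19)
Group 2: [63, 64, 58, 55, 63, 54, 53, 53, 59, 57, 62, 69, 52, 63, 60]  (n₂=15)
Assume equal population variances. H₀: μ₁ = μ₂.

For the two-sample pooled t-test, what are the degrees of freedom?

degrees of freedom = 32

df = n₁ + n₂ − 2 = 19 + 15 − 2 = 32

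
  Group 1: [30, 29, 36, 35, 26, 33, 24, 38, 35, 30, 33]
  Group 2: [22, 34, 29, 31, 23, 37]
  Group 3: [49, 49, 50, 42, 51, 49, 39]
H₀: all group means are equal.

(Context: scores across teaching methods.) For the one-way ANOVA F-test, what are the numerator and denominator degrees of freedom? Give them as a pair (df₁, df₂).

k = 3 groups, N = 24 total
df = (k−1, N−k) = (3−1, 24−3) = (2, 21)

degrees of freedom = [2, 21]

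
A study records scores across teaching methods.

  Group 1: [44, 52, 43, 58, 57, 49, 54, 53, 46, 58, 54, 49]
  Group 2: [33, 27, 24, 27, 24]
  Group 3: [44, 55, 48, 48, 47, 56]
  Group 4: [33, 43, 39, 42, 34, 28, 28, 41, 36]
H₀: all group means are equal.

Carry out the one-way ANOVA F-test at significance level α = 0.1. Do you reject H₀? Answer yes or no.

Group means [51.42, 27.00, 49.67, 36.00], grand mean 42.938
SSB = Σnᵢ(x̄ᵢ−x̄)² = 2837.625; SSW = ΣΣ(x−x̄ᵢ)² = 728.250
MSB = 2837.625/3 = 945.8750; MSW = 728.250/28 = 26.0089
F = MSB/MSW = 36.3673
df = (3, 28)
p-value (upper-tail) = 0.00000
At α=0.1: p < α → reject H₀

reject H₀: yes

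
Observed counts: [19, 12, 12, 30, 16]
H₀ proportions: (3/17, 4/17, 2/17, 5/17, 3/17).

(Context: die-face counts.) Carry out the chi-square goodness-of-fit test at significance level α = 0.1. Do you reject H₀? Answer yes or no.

n = 89; E_i = n·p_i = [15.71, 20.94, 10.47, 26.18, 15.71]
χ² = (19−15.71)²/15.71 + (12−20.94)²/20.94 + (12−10.47)²/10.47 + (30−26.18)²/26.18 + (16−15.71)²/15.71 = 5.2959
df = 4
p-value (upper-tail) = 0.25826
At α=0.1: p ≥ α → fail to reject H₀

reject H₀: no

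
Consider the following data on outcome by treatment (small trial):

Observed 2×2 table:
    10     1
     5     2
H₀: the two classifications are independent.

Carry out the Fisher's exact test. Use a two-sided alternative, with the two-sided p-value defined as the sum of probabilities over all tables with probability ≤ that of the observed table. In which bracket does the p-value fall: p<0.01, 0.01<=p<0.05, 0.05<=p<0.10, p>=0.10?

Margins: r₁=11, r₂=7, c₁=15, c₂=3, n=18
p_obs = C(11,10)·C(7,5)/C(18,15); sum pmf over tables with pmf ≤ p_obs
p-value (two-sided) = 0.52819
→ bracket: p>=0.10

p-value bracket: p>=0.10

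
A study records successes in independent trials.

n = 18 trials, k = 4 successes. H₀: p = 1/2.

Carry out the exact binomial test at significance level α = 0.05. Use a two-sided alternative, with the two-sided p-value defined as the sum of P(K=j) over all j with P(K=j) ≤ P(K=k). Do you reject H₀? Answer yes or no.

Exact binomial: n=18, k=4, p₀=1/2=0.5000
P(X=j) = C(n,j)·p₀^j·(1−p₀)^(n−j); p = Σ P(X=j) over j with P(X=j) ≤ P(X=4)
p-value (two-sided) = 0.03088
At α=0.05: p < α → reject H₀

reject H₀: yes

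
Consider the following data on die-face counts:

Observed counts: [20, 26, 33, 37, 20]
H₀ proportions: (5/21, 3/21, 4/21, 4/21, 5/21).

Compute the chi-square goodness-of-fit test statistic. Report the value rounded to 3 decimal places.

n = 136; E_i = n·p_i = [32.38, 19.43, 25.90, 25.90, 32.38]
χ² = (20−32.38)²/32.38 + (26−19.43)²/19.43 + (33−25.90)²/25.90 + (37−25.90)²/25.90 + (20−32.38)²/32.38 = 18.3860
df = 4

test statistic = 18.386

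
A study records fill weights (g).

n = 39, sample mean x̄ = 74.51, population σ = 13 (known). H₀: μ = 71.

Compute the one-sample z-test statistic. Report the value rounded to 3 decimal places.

test statistic = 1.686

SE = σ/√n = 13/√39 = 2.0817
z = (x̄−μ₀)/SE = (74.51−71)/2.0817 = 1.6861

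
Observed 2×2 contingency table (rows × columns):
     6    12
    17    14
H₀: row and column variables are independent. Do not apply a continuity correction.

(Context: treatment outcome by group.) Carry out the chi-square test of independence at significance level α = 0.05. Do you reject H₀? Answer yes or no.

Row totals [18, 31], col totals [23, 26], n=49
χ² = (6−8.45)²/8.45 + (12−9.55)²/9.55 + (17−14.55)²/14.55 + (14−16.45)²/16.45 = 2.1146
df = 1
p-value (upper-tail) = 0.14590
At α=0.05: p ≥ α → fail to reject H₀

reject H₀: no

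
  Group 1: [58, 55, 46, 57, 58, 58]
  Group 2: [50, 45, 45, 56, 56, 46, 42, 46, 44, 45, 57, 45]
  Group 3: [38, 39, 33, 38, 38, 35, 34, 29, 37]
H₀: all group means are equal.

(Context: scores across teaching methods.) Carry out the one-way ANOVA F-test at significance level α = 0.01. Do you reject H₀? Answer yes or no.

reject H₀: yes

Group means [55.33, 48.08, 35.67], grand mean 45.556
SSB = Σnᵢ(x̄ᵢ−x̄)² = 1530.417; SSW = ΣΣ(x−x̄ᵢ)² = 504.250
MSB = 1530.417/2 = 765.2083; MSW = 504.250/24 = 21.0104
F = MSB/MSW = 36.4204
df = (2, 24)
p-value (upper-tail) = 0.00000
At α=0.01: p < α → reject H₀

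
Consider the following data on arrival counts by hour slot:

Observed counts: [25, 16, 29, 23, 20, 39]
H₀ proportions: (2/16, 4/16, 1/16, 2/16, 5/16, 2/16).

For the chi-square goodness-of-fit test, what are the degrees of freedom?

degrees of freedom = 5

df = k − 1 = 6 − 1 = 5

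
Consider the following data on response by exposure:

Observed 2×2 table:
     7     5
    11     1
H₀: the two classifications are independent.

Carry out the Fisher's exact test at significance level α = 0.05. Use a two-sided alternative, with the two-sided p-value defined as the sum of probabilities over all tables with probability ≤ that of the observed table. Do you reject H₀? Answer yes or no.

reject H₀: no

Margins: r₁=12, r₂=12, c₁=18, c₂=6, n=24
p_obs = C(12,7)·C(12,11)/C(24,18); sum pmf over tables with pmf ≤ p_obs
p-value (two-sided) = 0.15495
At α=0.05: p ≥ α → fail to reject H₀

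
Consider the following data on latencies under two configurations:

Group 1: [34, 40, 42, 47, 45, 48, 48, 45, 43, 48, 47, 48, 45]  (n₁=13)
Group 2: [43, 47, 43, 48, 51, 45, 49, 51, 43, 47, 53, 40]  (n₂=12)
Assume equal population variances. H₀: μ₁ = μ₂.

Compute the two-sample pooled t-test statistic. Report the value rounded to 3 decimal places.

test statistic = -1.271

x̄₁=44.615, s₁=4.093, n₁=13
x̄₂=46.667, s₂=3.962, n₂=12
s_p² = [12·4.093² + 11·3.962²]/23 = 16.2497
SE = √(s_p²·(1/13+1/12)) = 1.6137
t = (44.615−46.667)/1.6137 = -1.2711
df = 23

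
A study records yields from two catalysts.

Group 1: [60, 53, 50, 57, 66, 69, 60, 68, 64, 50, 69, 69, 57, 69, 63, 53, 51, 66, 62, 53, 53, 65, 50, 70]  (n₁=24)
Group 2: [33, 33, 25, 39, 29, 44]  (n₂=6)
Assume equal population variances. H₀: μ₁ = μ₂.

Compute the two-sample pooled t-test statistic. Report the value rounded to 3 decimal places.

test statistic = 8.084

x̄₁=60.292, s₁=7.244, n₁=24
x̄₂=33.833, s₂=6.824, n₂=6
s_p² = [23·7.244² + 5·6.824²]/28 = 51.4211
SE = √(s_p²·(1/24+1/6)) = 3.2730
t = (60.292−33.833)/3.2730 = 8.0837
df = 28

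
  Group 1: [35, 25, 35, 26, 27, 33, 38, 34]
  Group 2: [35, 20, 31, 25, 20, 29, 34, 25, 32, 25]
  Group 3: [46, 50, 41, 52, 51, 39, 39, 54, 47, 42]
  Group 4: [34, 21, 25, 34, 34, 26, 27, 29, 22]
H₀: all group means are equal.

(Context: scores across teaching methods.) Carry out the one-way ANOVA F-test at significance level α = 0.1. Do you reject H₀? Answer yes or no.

Group means [31.62, 27.60, 46.10, 28.00], grand mean 33.568
SSB = Σnᵢ(x̄ᵢ−x̄)² = 2235.906; SSW = ΣΣ(x−x̄ᵢ)² = 921.175
MSB = 2235.906/3 = 745.3020; MSW = 921.175/33 = 27.9144
F = MSB/MSW = 26.6996
df = (3, 33)
p-value (upper-tail) = 0.00000
At α=0.1: p < α → reject H₀

reject H₀: yes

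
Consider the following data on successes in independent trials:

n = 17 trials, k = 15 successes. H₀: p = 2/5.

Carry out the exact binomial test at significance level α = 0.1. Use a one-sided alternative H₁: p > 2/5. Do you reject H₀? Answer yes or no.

Exact binomial: n=17, k=15, p₀=2/5=0.4000
P(X≥15) from Σ C(n,i)·p₀^i·(1−p₀)^(n−i)
p-value (one-sided, H₁ greater) = 0.00006
At α=0.1: p < α → reject H₀

reject H₀: yes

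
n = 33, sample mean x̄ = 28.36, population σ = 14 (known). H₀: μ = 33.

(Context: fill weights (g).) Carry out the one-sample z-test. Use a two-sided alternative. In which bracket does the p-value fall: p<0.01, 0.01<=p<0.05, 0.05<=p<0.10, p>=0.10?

p-value bracket: 0.05<=p<0.10

SE = σ/√n = 14/√33 = 2.4371
z = (x̄−μ₀)/SE = (28.36−33)/2.4371 = -1.9039
p-value (two-sided) = 0.05692
→ bracket: 0.05<=p<0.10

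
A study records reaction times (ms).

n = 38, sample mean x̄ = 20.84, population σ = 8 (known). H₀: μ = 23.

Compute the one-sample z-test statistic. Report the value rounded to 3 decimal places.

SE = σ/√n = 8/√38 = 1.2978
z = (x̄−μ₀)/SE = (20.84−23)/1.2978 = -1.6644

test statistic = -1.664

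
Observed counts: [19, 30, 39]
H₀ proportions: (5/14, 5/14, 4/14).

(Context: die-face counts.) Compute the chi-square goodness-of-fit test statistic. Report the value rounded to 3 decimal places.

test statistic = 12.617

n = 88; E_i = n·p_i = [31.43, 31.43, 25.14]
χ² = (19−31.43)²/31.43 + (30−31.43)²/31.43 + (39−25.14)²/25.14 = 12.6170
df = 2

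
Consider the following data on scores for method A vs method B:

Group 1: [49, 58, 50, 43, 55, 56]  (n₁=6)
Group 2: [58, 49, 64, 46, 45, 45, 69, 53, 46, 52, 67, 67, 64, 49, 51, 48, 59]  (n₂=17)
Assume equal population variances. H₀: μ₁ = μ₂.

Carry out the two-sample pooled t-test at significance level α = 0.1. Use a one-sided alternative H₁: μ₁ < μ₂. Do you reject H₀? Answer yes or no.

reject H₀: no

x̄₁=51.833, s₁=5.565, n₁=6
x̄₂=54.824, s₂=8.597, n₂=17
s_p² = [5·5.565² + 16·8.597²]/21 = 63.6811
SE = √(s_p²·(1/6+1/17)) = 3.7894
t = (51.833−54.824)/3.7894 = -0.7891
df = 21
p-value (one-sided, H₁ less) = 0.21944
At α=0.1: p ≥ α → fail to reject H₀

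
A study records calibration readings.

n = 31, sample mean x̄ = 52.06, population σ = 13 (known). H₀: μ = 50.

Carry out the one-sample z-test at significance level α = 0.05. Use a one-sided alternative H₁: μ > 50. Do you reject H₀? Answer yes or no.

SE = σ/√n = 13/√31 = 2.3349
z = (x̄−μ₀)/SE = (52.06−50)/2.3349 = 0.8823
p-value (one-sided, H₁ greater) = 0.18881
At α=0.05: p ≥ α → fail to reject H₀

reject H₀: no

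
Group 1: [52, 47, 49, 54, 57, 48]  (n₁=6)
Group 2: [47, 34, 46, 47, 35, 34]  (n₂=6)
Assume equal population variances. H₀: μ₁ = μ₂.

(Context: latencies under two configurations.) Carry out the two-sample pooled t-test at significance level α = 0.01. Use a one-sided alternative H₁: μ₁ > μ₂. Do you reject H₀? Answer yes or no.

x̄₁=51.167, s₁=3.869, n₁=6
x̄₂=40.500, s₂=6.775, n₂=6
s_p² = [5·3.869² + 5·6.775²]/10 = 30.4333
SE = √(s_p²·(1/6+1/6)) = 3.1850
t = (51.167−40.500)/3.1850 = 3.3490
df = 10
p-value (one-sided, H₁ greater) = 0.00369
At α=0.01: p < α → reject H₀

reject H₀: yes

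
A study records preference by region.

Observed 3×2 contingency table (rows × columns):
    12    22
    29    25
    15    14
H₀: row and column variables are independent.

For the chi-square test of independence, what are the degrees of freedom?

degrees of freedom = 2

df = (r−1)(c−1) = (3−1)·(2−1) = 2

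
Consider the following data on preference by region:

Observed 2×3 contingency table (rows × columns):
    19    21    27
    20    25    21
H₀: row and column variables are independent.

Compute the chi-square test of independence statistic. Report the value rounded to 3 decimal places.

test statistic = 1.116

Row totals [67, 66], col totals [39, 46, 48], n=133
χ² = (19−19.65)²/19.65 + (21−23.17)²/23.17 + (27−24.18)²/24.18 + (20−19.35)²/19.35 + (25−22.83)²/22.83 + (21−23.82)²/23.82 = 1.1160
df = 2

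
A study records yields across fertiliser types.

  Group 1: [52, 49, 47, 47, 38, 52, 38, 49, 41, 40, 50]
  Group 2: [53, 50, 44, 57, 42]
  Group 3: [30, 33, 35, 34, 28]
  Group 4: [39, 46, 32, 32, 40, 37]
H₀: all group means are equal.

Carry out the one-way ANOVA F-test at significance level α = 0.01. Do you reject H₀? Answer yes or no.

reject H₀: yes

Group means [45.73, 49.20, 32.00, 37.67], grand mean 42.037
SSB = Σnᵢ(x̄ᵢ−x̄)² = 1024.648; SSW = ΣΣ(x−x̄ᵢ)² = 626.315
MSB = 1024.648/3 = 341.5493; MSW = 626.315/23 = 27.2311
F = MSB/MSW = 12.5426
df = (3, 23)
p-value (upper-tail) = 0.00005
At α=0.01: p < α → reject H₀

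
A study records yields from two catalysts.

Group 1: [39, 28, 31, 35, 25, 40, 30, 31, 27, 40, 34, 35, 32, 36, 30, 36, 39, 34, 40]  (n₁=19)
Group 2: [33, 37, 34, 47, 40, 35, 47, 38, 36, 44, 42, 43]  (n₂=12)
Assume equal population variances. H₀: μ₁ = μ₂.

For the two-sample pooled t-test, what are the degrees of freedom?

df = n₁ + n₂ − 2 = 19 + 12 − 2 = 29

degrees of freedom = 29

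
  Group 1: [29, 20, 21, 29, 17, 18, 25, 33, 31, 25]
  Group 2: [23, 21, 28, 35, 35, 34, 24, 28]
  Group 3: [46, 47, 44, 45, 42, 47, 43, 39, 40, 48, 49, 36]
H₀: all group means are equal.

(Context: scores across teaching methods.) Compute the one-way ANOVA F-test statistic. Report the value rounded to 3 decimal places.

test statistic = 44.347

Group means [24.80, 28.50, 43.83], grand mean 33.400
SSB = Σnᵢ(x̄ᵢ−x̄)² = 2237.933; SSW = ΣΣ(x−x̄ᵢ)² = 681.267
MSB = 2237.933/2 = 1118.9667; MSW = 681.267/27 = 25.2321
F = MSB/MSW = 44.3470
df = (2, 27)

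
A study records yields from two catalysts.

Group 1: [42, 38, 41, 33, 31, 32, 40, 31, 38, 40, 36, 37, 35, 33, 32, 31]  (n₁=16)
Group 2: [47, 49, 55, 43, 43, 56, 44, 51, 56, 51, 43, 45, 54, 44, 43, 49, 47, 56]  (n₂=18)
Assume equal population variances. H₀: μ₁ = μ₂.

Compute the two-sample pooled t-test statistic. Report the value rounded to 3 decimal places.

test statistic = -8.372

x̄₁=35.625, s₁=3.879, n₁=16
x̄₂=48.667, s₂=5.041, n₂=18
s_p² = [15·3.879² + 17·5.041²]/32 = 20.5547
SE = √(s_p²·(1/16+1/18)) = 1.5578
t = (35.625−48.667)/1.5578 = -8.3721
df = 32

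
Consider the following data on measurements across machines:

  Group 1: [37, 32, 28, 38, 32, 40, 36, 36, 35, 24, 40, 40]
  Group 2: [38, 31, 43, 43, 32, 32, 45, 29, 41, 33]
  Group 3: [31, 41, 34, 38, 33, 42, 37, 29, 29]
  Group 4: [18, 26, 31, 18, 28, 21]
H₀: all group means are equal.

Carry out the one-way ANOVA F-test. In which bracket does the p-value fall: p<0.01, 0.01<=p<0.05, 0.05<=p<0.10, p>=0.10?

Group means [34.83, 36.70, 34.89, 23.67], grand mean 33.541
SSB = Σnᵢ(x̄ᵢ−x̄)² = 721.200; SSW = ΣΣ(x−x̄ᵢ)² = 935.989
MSB = 721.200/3 = 240.4001; MSW = 935.989/33 = 28.3633
F = MSB/MSW = 8.4757
df = (3, 33)
p-value (upper-tail) = 0.00026
→ bracket: p<0.01

p-value bracket: p<0.01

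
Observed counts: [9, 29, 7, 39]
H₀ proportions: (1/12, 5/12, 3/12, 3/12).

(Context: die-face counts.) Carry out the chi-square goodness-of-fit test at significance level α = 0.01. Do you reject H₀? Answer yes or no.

n = 84; E_i = n·p_i = [7.00, 35.00, 21.00, 21.00]
χ² = (9−7.00)²/7.00 + (29−35.00)²/35.00 + (7−21.00)²/21.00 + (39−21.00)²/21.00 = 26.3619
df = 3
p-value (upper-tail) = 0.00001
At α=0.01: p < α → reject H₀

reject H₀: yes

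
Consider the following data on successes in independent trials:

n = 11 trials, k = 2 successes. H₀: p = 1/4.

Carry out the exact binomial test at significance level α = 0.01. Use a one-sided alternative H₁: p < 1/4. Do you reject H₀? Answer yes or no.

Exact binomial: n=11, k=2, p₀=1/4=0.2500
P(X≤2) from Σ C(n,i)·p₀^i·(1−p₀)^(n−i)
p-value (one-sided, H₁ less) = 0.45520
At α=0.01: p ≥ α → fail to reject H₀

reject H₀: no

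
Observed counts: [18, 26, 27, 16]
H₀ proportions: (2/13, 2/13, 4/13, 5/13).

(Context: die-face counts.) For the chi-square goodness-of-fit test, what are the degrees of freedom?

degrees of freedom = 3

df = k − 1 = 4 − 1 = 3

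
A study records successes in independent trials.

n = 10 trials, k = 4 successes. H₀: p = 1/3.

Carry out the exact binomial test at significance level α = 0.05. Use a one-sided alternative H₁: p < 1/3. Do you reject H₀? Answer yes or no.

Exact binomial: n=10, k=4, p₀=1/3=0.3333
P(X≤4) from Σ C(n,i)·p₀^i·(1−p₀)^(n−i)
p-value (one-sided, H₁ less) = 0.78687
At α=0.05: p ≥ α → fail to reject H₀

reject H₀: no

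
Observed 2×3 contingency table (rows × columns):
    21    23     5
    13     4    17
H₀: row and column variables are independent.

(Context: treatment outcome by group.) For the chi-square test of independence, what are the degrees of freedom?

degrees of freedom = 2

df = (r−1)(c−1) = (2−1)·(3−1) = 2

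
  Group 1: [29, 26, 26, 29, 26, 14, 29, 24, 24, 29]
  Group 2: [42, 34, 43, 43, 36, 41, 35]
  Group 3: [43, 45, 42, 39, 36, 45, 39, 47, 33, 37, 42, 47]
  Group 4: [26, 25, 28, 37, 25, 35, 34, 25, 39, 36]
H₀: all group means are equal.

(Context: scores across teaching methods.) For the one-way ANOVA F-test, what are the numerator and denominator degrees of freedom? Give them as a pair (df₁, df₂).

k = 4 groups, N = 39 total
df = (k−1, N−k) = (4−1, 39−4) = (3, 35)

degrees of freedom = [3, 35]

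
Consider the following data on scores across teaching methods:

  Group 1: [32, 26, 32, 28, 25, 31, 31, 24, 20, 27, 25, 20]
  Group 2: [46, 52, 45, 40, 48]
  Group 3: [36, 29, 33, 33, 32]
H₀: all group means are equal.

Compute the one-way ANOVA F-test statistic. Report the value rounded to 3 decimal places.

Group means [26.75, 46.20, 32.60], grand mean 32.500
SSB = Σnᵢ(x̄ᵢ−x̄)² = 1335.250; SSW = ΣΣ(x−x̄ᵢ)² = 300.250
MSB = 1335.250/2 = 667.6250; MSW = 300.250/19 = 15.8026
F = MSB/MSW = 42.2477
df = (2, 19)

test statistic = 42.248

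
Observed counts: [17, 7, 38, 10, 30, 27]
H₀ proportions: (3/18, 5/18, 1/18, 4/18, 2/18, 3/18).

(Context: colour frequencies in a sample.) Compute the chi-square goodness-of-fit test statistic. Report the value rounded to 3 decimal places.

test statistic = 187.484

n = 129; E_i = n·p_i = [21.50, 35.83, 7.17, 28.67, 14.33, 21.50]
χ² = (17−21.50)²/21.50 + (7−35.83)²/35.83 + (38−7.17)²/7.17 + (10−28.67)²/28.67 + (30−14.33)²/14.33 + (27−21.50)²/21.50 = 187.4837
df = 5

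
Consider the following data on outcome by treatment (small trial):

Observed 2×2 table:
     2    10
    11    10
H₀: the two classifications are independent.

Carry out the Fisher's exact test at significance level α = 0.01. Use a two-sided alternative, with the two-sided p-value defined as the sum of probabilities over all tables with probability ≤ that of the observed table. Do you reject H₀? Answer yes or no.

reject H₀: no

Margins: r₁=12, r₂=21, c₁=13, c₂=20, n=33
p_obs = C(12,2)·C(21,11)/C(33,13); sum pmf over tables with pmf ≤ p_obs
p-value (two-sided) = 0.06715
At α=0.01: p ≥ α → fail to reject H₀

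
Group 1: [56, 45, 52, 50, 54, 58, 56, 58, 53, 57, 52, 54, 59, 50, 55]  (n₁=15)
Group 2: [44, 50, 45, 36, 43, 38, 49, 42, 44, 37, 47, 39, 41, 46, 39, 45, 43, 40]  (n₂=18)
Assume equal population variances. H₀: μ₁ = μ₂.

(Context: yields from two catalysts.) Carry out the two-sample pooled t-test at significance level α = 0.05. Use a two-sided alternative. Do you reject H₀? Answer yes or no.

reject H₀: yes

x̄₁=53.933, s₁=3.751, n₁=15
x̄₂=42.667, s₂=4.015, n₂=18
s_p² = [14·3.751² + 17·4.015²]/31 = 15.1914
SE = √(s_p²·(1/15+1/18)) = 1.3626
t = (53.933−42.667)/1.3626 = 8.2684
df = 31
p-value (two-sided) = 0.00000
At α=0.05: p < α → reject H₀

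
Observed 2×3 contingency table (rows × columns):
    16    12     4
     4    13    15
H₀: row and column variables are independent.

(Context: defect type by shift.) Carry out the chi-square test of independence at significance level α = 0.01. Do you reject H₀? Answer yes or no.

reject H₀: yes

Row totals [32, 32], col totals [20, 25, 19], n=64
χ² = (16−10.00)²/10.00 + (12−12.50)²/12.50 + (4−9.50)²/9.50 + (4−10.00)²/10.00 + (13−12.50)²/12.50 + (15−9.50)²/9.50 = 13.6084
df = 2
p-value (upper-tail) = 0.00111
At α=0.01: p < α → reject H₀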